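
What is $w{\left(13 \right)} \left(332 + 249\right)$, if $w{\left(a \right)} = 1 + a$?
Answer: $8134$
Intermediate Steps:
$w{\left(13 \right)} \left(332 + 249\right) = \left(1 + 13\right) \left(332 + 249\right) = 14 \cdot 581 = 8134$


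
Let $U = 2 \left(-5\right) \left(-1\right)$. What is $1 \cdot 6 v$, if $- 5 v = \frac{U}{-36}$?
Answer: $\frac{1}{3} \approx 0.33333$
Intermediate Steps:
$U = 10$ ($U = \left(-10\right) \left(-1\right) = 10$)
$v = \frac{1}{18}$ ($v = - \frac{10 \frac{1}{-36}}{5} = - \frac{10 \left(- \frac{1}{36}\right)}{5} = \left(- \frac{1}{5}\right) \left(- \frac{5}{18}\right) = \frac{1}{18} \approx 0.055556$)
$1 \cdot 6 v = 1 \cdot 6 \cdot \frac{1}{18} = 6 \cdot \frac{1}{18} = \frac{1}{3}$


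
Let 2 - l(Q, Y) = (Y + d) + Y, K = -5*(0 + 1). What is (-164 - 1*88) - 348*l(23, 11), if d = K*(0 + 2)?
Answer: 3228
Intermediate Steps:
K = -5 (K = -5*1 = -5)
d = -10 (d = -5*(0 + 2) = -5*2 = -10)
l(Q, Y) = 12 - 2*Y (l(Q, Y) = 2 - ((Y - 10) + Y) = 2 - ((-10 + Y) + Y) = 2 - (-10 + 2*Y) = 2 + (10 - 2*Y) = 12 - 2*Y)
(-164 - 1*88) - 348*l(23, 11) = (-164 - 1*88) - 348*(12 - 2*11) = (-164 - 88) - 348*(12 - 22) = -252 - 348*(-10) = -252 + 3480 = 3228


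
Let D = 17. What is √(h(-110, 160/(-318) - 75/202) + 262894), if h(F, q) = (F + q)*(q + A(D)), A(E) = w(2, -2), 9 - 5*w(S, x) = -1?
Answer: √271063755963241/32118 ≈ 512.61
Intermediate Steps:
w(S, x) = 2 (w(S, x) = 9/5 - ⅕*(-1) = 9/5 + ⅕ = 2)
A(E) = 2
h(F, q) = (2 + q)*(F + q) (h(F, q) = (F + q)*(q + 2) = (F + q)*(2 + q) = (2 + q)*(F + q))
√(h(-110, 160/(-318) - 75/202) + 262894) = √(((160/(-318) - 75/202)² + 2*(-110) + 2*(160/(-318) - 75/202) - 110*(160/(-318) - 75/202)) + 262894) = √(((160*(-1/318) - 75*1/202)² - 220 + 2*(160*(-1/318) - 75*1/202) - 110*(160*(-1/318) - 75*1/202)) + 262894) = √(((-80/159 - 75/202)² - 220 + 2*(-80/159 - 75/202) - 110*(-80/159 - 75/202)) + 262894) = √(((-28085/32118)² - 220 + 2*(-28085/32118) - 110*(-28085/32118)) + 262894) = √((788767225/1031565924 - 220 - 28085/16059 + 1544675/16059) + 262894) = √(-128736060815/1031565924 + 262894) = √(271063755963241/1031565924) = √271063755963241/32118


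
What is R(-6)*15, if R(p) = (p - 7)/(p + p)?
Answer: 65/4 ≈ 16.250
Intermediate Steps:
R(p) = (-7 + p)/(2*p) (R(p) = (-7 + p)/((2*p)) = (-7 + p)*(1/(2*p)) = (-7 + p)/(2*p))
R(-6)*15 = ((½)*(-7 - 6)/(-6))*15 = ((½)*(-⅙)*(-13))*15 = (13/12)*15 = 65/4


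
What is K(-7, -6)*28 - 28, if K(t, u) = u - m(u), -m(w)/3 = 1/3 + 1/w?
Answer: -182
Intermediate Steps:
m(w) = -1 - 3/w (m(w) = -3*(1/3 + 1/w) = -3*(1*(⅓) + 1/w) = -3*(⅓ + 1/w) = -1 - 3/w)
K(t, u) = u - (-3 - u)/u
K(-7, -6)*28 - 28 = (1 - 6 + 3/(-6))*28 - 28 = (1 - 6 + 3*(-⅙))*28 - 28 = (1 - 6 - ½)*28 - 28 = -11/2*28 - 28 = -154 - 28 = -182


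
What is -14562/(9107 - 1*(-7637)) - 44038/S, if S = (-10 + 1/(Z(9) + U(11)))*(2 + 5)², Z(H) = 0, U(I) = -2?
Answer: 104268589/1230684 ≈ 84.724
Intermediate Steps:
S = -1029/2 (S = (-10 + 1/(0 - 2))*(2 + 5)² = (-10 + 1/(-2))*7² = (-10 - ½)*49 = -21/2*49 = -1029/2 ≈ -514.50)
-14562/(9107 - 1*(-7637)) - 44038/S = -14562/(9107 - 1*(-7637)) - 44038/(-1029/2) = -14562/(9107 + 7637) - 44038*(-2/1029) = -14562/16744 + 88076/1029 = -14562*1/16744 + 88076/1029 = -7281/8372 + 88076/1029 = 104268589/1230684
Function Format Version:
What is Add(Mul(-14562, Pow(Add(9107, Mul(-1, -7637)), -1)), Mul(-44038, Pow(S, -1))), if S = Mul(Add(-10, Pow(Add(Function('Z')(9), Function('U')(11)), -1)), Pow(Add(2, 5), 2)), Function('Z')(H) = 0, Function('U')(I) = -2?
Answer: Rational(104268589, 1230684) ≈ 84.724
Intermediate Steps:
S = Rational(-1029, 2) (S = Mul(Add(-10, Pow(Add(0, -2), -1)), Pow(Add(2, 5), 2)) = Mul(Add(-10, Pow(-2, -1)), Pow(7, 2)) = Mul(Add(-10, Rational(-1, 2)), 49) = Mul(Rational(-21, 2), 49) = Rational(-1029, 2) ≈ -514.50)
Add(Mul(-14562, Pow(Add(9107, Mul(-1, -7637)), -1)), Mul(-44038, Pow(S, -1))) = Add(Mul(-14562, Pow(Add(9107, Mul(-1, -7637)), -1)), Mul(-44038, Pow(Rational(-1029, 2), -1))) = Add(Mul(-14562, Pow(Add(9107, 7637), -1)), Mul(-44038, Rational(-2, 1029))) = Add(Mul(-14562, Pow(16744, -1)), Rational(88076, 1029)) = Add(Mul(-14562, Rational(1, 16744)), Rational(88076, 1029)) = Add(Rational(-7281, 8372), Rational(88076, 1029)) = Rational(104268589, 1230684)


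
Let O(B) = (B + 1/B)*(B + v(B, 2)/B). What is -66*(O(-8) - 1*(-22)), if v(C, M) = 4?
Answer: -48081/8 ≈ -6010.1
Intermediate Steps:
O(B) = (B + 1/B)*(B + 4/B)
-66*(O(-8) - 1*(-22)) = -66*((5 + (-8)**2 + 4/(-8)**2) - 1*(-22)) = -66*((5 + 64 + 4*(1/64)) + 22) = -66*((5 + 64 + 1/16) + 22) = -66*(1105/16 + 22) = -66*1457/16 = -48081/8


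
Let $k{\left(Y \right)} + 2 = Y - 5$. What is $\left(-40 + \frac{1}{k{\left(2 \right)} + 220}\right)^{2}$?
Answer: $\frac{73942801}{46225} \approx 1599.6$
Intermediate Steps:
$k{\left(Y \right)} = -7 + Y$ ($k{\left(Y \right)} = -2 + \left(Y - 5\right) = -2 + \left(-5 + Y\right) = -7 + Y$)
$\left(-40 + \frac{1}{k{\left(2 \right)} + 220}\right)^{2} = \left(-40 + \frac{1}{\left(-7 + 2\right) + 220}\right)^{2} = \left(-40 + \frac{1}{-5 + 220}\right)^{2} = \left(-40 + \frac{1}{215}\right)^{2} = \left(- \frac{8599}{215}\right)^{2} = \frac{73942801}{46225}$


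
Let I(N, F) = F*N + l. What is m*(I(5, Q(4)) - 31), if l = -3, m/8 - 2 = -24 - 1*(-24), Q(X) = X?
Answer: -224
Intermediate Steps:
m = 16 (m = 16 + 8*(-24 - 1*(-24)) = 16 + 8*(-24 + 24) = 16 + 8*0 = 16 + 0 = 16)
I(N, F) = -3 + F*N (I(N, F) = F*N - 3 = -3 + F*N)
m*(I(5, Q(4)) - 31) = 16*((-3 + 4*5) - 31) = 16*((-3 + 20) - 31) = 16*(17 - 31) = 16*(-14) = -224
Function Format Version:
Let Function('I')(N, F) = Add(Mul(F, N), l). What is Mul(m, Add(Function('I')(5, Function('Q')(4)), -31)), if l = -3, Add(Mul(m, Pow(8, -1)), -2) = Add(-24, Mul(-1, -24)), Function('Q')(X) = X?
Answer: -224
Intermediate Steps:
m = 16 (m = Add(16, Mul(8, Add(-24, Mul(-1, -24)))) = Add(16, Mul(8, Add(-24, 24))) = Add(16, Mul(8, 0)) = Add(16, 0) = 16)
Function('I')(N, F) = Add(-3, Mul(F, N)) (Function('I')(N, F) = Add(Mul(F, N), -3) = Add(-3, Mul(F, N)))
Mul(m, Add(Function('I')(5, Function('Q')(4)), -31)) = Mul(16, Add(Add(-3, Mul(4, 5)), -31)) = Mul(16, Add(Add(-3, 20), -31)) = Mul(16, Add(17, -31)) = Mul(16, -14) = -224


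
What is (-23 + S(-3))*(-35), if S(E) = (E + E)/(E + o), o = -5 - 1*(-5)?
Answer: 735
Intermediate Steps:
o = 0 (o = -5 + 5 = 0)
S(E) = 2 (S(E) = (E + E)/(E + 0) = (2*E)/E = 2)
(-23 + S(-3))*(-35) = (-23 + 2)*(-35) = -21*(-35) = 735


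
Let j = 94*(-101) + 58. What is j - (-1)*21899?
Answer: 12463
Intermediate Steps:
j = -9436 (j = -9494 + 58 = -9436)
j - (-1)*21899 = -9436 - (-1)*21899 = -9436 - 1*(-21899) = -9436 + 21899 = 12463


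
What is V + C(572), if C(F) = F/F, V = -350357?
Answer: -350356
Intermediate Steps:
C(F) = 1
V + C(572) = -350357 + 1 = -350356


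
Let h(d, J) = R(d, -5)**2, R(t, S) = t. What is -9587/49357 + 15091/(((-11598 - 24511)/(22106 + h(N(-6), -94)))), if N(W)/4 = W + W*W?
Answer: -27191712031405/1782231913 ≈ -15257.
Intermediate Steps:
N(W) = 4*W + 4*W**2 (N(W) = 4*(W + W*W) = 4*(W + W**2) = 4*W + 4*W**2)
h(d, J) = d**2
-9587/49357 + 15091/(((-11598 - 24511)/(22106 + h(N(-6), -94)))) = -9587/49357 + 15091/(((-11598 - 24511)/(22106 + (4*(-6)*(1 - 6))**2))) = -9587*1/49357 + 15091/((-36109/(22106 + (4*(-6)*(-5))**2))) = -9587/49357 + 15091/((-36109/(22106 + 120**2))) = -9587/49357 + 15091/((-36109/(22106 + 14400))) = -9587/49357 + 15091/((-36109/36506)) = -9587/49357 + 15091/((-36109*1/36506)) = -9587/49357 + 15091/(-36109/36506) = -9587/49357 + 15091*(-36506/36109) = -9587/49357 - 550912046/36109 = -27191712031405/1782231913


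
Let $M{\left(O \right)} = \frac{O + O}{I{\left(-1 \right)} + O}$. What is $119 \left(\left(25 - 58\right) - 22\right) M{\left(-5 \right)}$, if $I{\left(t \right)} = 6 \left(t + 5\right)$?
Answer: $\frac{65450}{19} \approx 3444.7$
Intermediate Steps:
$I{\left(t \right)} = 30 + 6 t$ ($I{\left(t \right)} = 6 \left(5 + t\right) = 30 + 6 t$)
$M{\left(O \right)} = \frac{2 O}{24 + O}$ ($M{\left(O \right)} = \frac{O + O}{\left(30 + 6 \left(-1\right)\right) + O} = \frac{2 O}{\left(30 - 6\right) + O} = \frac{2 O}{24 + O}$)
$119 \left(\left(25 - 58\right) - 22\right) M{\left(-5 \right)} = 119 \left(\left(25 - 58\right) - 22\right) 2 \left(-5\right) \frac{1}{24 - 5} = 119 \left(-33 - 22\right) 2 \left(-5\right) \frac{1}{19} = 119 \left(-55\right) 2 \left(-5\right) \frac{1}{19} = \left(-6545\right) \left(- \frac{10}{19}\right) = \frac{65450}{19}$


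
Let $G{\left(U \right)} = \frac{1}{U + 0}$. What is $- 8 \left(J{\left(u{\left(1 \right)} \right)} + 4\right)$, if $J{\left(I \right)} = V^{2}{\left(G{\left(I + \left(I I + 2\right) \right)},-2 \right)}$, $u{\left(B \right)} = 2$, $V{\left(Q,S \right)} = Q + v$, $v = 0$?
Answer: $- \frac{257}{8} \approx -32.125$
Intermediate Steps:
$G{\left(U \right)} = \frac{1}{U}$
$V{\left(Q,S \right)} = Q$ ($V{\left(Q,S \right)} = Q + 0 = Q$)
$J{\left(I \right)} = \frac{1}{\left(2 + I + I^{2}\right)^{2}}$ ($J{\left(I \right)} = \left(\frac{1}{I + \left(I I + 2\right)}\right)^{2} = \left(\frac{1}{I + \left(I^{2} + 2\right)}\right)^{2} = \left(\frac{1}{I + \left(2 + I^{2}\right)}\right)^{2} = \left(\frac{1}{2 + I + I^{2}}\right)^{2} = \frac{1}{\left(2 + I + I^{2}\right)^{2}}$)
$- 8 \left(J{\left(u{\left(1 \right)} \right)} + 4\right) = - 8 \left(\frac{1}{\left(2 + 2 + 2^{2}\right)^{2}} + 4\right) = - 8 \left(\frac{1}{\left(2 + 2 + 4\right)^{2}} + 4\right) = - 8 \left(\frac{1}{64} + 4\right) = \left(-8\right) \frac{257}{64} = - \frac{257}{8}$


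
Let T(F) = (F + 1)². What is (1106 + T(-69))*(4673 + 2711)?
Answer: 42310320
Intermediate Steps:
T(F) = (1 + F)²
(1106 + T(-69))*(4673 + 2711) = (1106 + (1 - 69)²)*(4673 + 2711) = (1106 + (-68)²)*7384 = (1106 + 4624)*7384 = 5730*7384 = 42310320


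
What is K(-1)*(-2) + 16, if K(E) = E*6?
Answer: 28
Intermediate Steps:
K(E) = 6*E
K(-1)*(-2) + 16 = (6*(-1))*(-2) + 16 = -6*(-2) + 16 = 12 + 16 = 28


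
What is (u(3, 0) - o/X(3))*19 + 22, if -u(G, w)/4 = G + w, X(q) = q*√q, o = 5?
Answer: -206 - 95*√3/9 ≈ -224.28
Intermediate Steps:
X(q) = q^(3/2)
u(G, w) = -4*G - 4*w (u(G, w) = -4*(G + w) = -4*G - 4*w)
(u(3, 0) - o/X(3))*19 + 22 = ((-4*3 - 4*0) - 5/(3^(3/2)))*19 + 22 = ((-12 + 0) - 5/(3*√3))*19 + 22 = (-12 - 5*√3/9)*19 + 22 = (-228 - 95*√3/9) + 22 = -206 - 95*√3/9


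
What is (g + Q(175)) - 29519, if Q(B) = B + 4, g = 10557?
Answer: -18783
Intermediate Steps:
Q(B) = 4 + B
(g + Q(175)) - 29519 = (10557 + (4 + 175)) - 29519 = (10557 + 179) - 29519 = 10736 - 29519 = -18783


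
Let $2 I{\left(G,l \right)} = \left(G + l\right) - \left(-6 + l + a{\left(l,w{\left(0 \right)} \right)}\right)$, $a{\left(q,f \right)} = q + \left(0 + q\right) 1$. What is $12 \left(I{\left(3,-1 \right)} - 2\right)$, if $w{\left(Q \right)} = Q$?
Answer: $42$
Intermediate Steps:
$a{\left(q,f \right)} = 2 q$ ($a{\left(q,f \right)} = q + q 1 = q + q = 2 q$)
$I{\left(G,l \right)} = 3 + \frac{G}{2} - l$ ($I{\left(G,l \right)} = \frac{\left(G + l\right) - \left(-6 + 3 l\right)}{2} = \frac{6 + G - 2 l}{2} = 3 + \frac{G}{2} - l$)
$12 \left(I{\left(3,-1 \right)} - 2\right) = 12 \left(\left(3 + \frac{1}{2} \cdot 3 - -1\right) - 2\right) = 12 \left(\left(3 + \frac{3}{2} + 1\right) - 2\right) = 12 \left(\frac{11}{2} - 2\right) = 12 \cdot \frac{7}{2} = 42$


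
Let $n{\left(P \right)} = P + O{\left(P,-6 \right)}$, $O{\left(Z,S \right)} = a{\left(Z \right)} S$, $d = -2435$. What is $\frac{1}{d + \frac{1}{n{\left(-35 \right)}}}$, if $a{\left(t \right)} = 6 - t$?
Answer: $- \frac{281}{684236} \approx -0.00041068$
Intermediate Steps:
$O{\left(Z,S \right)} = S \left(6 - Z\right)$ ($O{\left(Z,S \right)} = \left(6 - Z\right) S = S \left(6 - Z\right)$)
$n{\left(P \right)} = -36 + 7 P$ ($n{\left(P \right)} = P - 6 \left(6 - P\right) = P + \left(-36 + 6 P\right) = -36 + 7 P$)
$\frac{1}{d + \frac{1}{n{\left(-35 \right)}}} = \frac{1}{-2435 + \frac{1}{-36 + 7 \left(-35\right)}} = \frac{1}{-2435 + \frac{1}{-36 - 245}} = \frac{1}{-2435 + \frac{1}{-281}} = \frac{1}{-2435 - \frac{1}{281}} = \frac{1}{- \frac{684236}{281}} = - \frac{281}{684236}$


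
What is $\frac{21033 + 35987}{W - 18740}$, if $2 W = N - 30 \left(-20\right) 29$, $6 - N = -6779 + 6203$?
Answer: $- \frac{57020}{9749} \approx -5.8488$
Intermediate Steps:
$N = 582$ ($N = 6 - \left(-6779 + 6203\right) = 6 - -576 = 6 + 576 = 582$)
$W = 8991$ ($W = \frac{582 - 30 \left(-20\right) 29}{2} = \frac{582 - \left(-600\right) 29}{2} = \frac{582 - -17400}{2} = \frac{582 + 17400}{2} = \frac{1}{2} \cdot 17982 = 8991$)
$\frac{21033 + 35987}{W - 18740} = \frac{21033 + 35987}{8991 - 18740} = \frac{57020}{-9749} = 57020 \left(- \frac{1}{9749}\right) = - \frac{57020}{9749}$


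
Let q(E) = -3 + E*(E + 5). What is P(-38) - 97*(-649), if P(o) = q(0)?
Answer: 62950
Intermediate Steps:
q(E) = -3 + E*(5 + E)
P(o) = -3 (P(o) = -3 + 0² + 5*0 = -3 + 0 + 0 = -3)
P(-38) - 97*(-649) = -3 - 97*(-649) = -3 + 62953 = 62950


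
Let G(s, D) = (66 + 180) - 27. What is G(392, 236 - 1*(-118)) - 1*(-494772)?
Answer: 494991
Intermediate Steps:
G(s, D) = 219 (G(s, D) = 246 - 27 = 219)
G(392, 236 - 1*(-118)) - 1*(-494772) = 219 - 1*(-494772) = 219 + 494772 = 494991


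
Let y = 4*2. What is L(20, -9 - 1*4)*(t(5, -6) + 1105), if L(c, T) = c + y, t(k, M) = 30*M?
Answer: 25900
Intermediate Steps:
y = 8
L(c, T) = 8 + c (L(c, T) = c + 8 = 8 + c)
L(20, -9 - 1*4)*(t(5, -6) + 1105) = (8 + 20)*(30*(-6) + 1105) = 28*(-180 + 1105) = 28*925 = 25900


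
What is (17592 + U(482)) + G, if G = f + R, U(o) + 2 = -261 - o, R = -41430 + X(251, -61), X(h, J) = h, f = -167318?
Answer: -191650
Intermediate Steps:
R = -41179 (R = -41430 + 251 = -41179)
U(o) = -263 - o (U(o) = -2 + (-261 - o) = -263 - o)
G = -208497 (G = -167318 - 41179 = -208497)
(17592 + U(482)) + G = (17592 + (-263 - 1*482)) - 208497 = (17592 + (-263 - 482)) - 208497 = (17592 - 745) - 208497 = 16847 - 208497 = -191650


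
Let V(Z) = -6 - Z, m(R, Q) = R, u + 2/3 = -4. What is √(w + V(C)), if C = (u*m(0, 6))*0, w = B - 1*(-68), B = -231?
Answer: 13*I ≈ 13.0*I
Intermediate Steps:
u = -14/3 (u = -⅔ - 4 = -14/3 ≈ -4.6667)
w = -163 (w = -231 - 1*(-68) = -231 + 68 = -163)
C = 0 (C = -14/3*0*0 = 0*0 = 0)
√(w + V(C)) = √(-163 + (-6 - 1*0)) = √(-163 + (-6 + 0)) = √(-163 - 6) = √(-169) = 13*I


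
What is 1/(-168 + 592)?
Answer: 1/424 ≈ 0.0023585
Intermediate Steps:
1/(-168 + 592) = 1/424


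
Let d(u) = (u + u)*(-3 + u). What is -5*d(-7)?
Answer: -700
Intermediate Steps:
d(u) = 2*u*(-3 + u) (d(u) = (2*u)*(-3 + u) = 2*u*(-3 + u))
-5*d(-7) = -10*(-7)*(-3 - 7) = -10*(-7)*(-10) = -5*140 = -700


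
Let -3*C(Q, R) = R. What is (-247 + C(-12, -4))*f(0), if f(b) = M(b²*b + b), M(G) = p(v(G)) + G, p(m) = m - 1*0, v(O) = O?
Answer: 0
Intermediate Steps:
C(Q, R) = -R/3
p(m) = m (p(m) = m + 0 = m)
M(G) = 2*G (M(G) = G + G = 2*G)
f(b) = 2*b + 2*b³ (f(b) = 2*(b²*b + b) = 2*(b³ + b) = 2*(b + b³) = 2*b + 2*b³)
(-247 + C(-12, -4))*f(0) = (-247 - ⅓*(-4))*(2*0*(1 + 0²)) = (-247 + 4/3)*(2*0*(1 + 0)) = -1474*0/3 = -737/3*0 = 0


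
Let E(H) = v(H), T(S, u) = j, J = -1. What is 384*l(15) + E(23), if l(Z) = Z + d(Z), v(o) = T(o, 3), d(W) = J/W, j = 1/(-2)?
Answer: 57339/10 ≈ 5733.9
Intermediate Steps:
j = -½ ≈ -0.50000
d(W) = -1/W
T(S, u) = -½
v(o) = -½
E(H) = -½
l(Z) = Z - 1/Z
384*l(15) + E(23) = 384*(15 - 1/15) - ½ = 384*(224/15) - ½ = 28672/5 - ½ = 57339/10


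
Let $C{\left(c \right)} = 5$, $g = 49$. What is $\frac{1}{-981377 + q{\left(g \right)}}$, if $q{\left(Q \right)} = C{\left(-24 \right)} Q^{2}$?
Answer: $- \frac{1}{969372} \approx -1.0316 \cdot 10^{-6}$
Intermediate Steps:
$q{\left(Q \right)} = 5 Q^{2}$
$\frac{1}{-981377 + q{\left(g \right)}} = \frac{1}{-981377 + 5 \cdot 49^{2}} = \frac{1}{-981377 + 5 \cdot 2401} = \frac{1}{-981377 + 12005} = \frac{1}{-969372} = - \frac{1}{969372}$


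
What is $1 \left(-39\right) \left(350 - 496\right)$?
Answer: $5694$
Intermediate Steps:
$1 \left(-39\right) \left(350 - 496\right) = \left(-39\right) \left(-146\right) = 5694$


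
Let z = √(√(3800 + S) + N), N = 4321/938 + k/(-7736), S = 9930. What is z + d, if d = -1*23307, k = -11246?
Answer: -23307 + √(4986032315523 + 822732446116*√13730)/907046 ≈ -23296.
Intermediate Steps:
N = 10994001/1814092 (N = 4321/938 - 11246/(-7736) = 4321*(1/938) - 11246*(-1/7736) = 4321/938 + 5623/3868 = 10994001/1814092 ≈ 6.0603)
z = √(10994001/1814092 + √13730) (z = √(√(3800 + 9930) + 10994001/1814092) = √(√13730 + 10994001/1814092) = √(10994001/1814092 + √13730) ≈ 11.101)
d = -23307
z + d = √(4986032315523 + 822732446116*√13730)/907046 - 23307 = -23307 + √(4986032315523 + 822732446116*√13730)/907046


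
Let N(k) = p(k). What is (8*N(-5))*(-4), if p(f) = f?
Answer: 160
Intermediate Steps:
N(k) = k
(8*N(-5))*(-4) = (8*(-5))*(-4) = -40*(-4) = 160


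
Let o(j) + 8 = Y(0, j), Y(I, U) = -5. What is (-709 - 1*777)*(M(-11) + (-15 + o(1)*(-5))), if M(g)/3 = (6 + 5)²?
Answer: -613718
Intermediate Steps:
o(j) = -13 (o(j) = -8 - 5 = -13)
M(g) = 363 (M(g) = 3*(6 + 5)² = 3*11² = 3*121 = 363)
(-709 - 1*777)*(M(-11) + (-15 + o(1)*(-5))) = (-709 - 1*777)*(363 + (-15 - 13*(-5))) = (-709 - 777)*(363 + (-15 + 65)) = -1486*(363 + 50) = -1486*413 = -613718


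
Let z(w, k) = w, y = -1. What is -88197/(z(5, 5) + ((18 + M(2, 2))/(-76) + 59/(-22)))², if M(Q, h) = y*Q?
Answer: -15410132628/776161 ≈ -19854.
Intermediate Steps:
M(Q, h) = -Q
-88197/(z(5, 5) + ((18 + M(2, 2))/(-76) + 59/(-22)))² = -88197/(5 + ((18 - 1*2)/(-76) + 59/(-22)))² = -88197/(5 + ((18 - 2)*(-1/76) + 59*(-1/22)))² = -88197/(5 + (16*(-1/76) - 59/22))² = -88197/(5 + (-4/19 - 59/22))² = -88197/(5 - 1209/418)² = -88197/((881/418)²) = -88197/776161/174724 = -88197*174724/776161 = -15410132628/776161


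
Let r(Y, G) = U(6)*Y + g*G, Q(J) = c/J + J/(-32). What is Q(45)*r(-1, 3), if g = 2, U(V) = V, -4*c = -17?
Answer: 0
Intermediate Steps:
c = 17/4 (c = -¼*(-17) = 17/4 ≈ 4.2500)
Q(J) = -J/32 + 17/(4*J) (Q(J) = 17/(4*J) + J/(-32) = 17/(4*J) + J*(-1/32) = 17/(4*J) - J/32 = -J/32 + 17/(4*J))
r(Y, G) = 2*G + 6*Y (r(Y, G) = 6*Y + 2*G = 2*G + 6*Y)
Q(45)*r(-1, 3) = ((1/32)*(136 - 1*45²)/45)*(2*3 + 6*(-1)) = ((1/32)*(1/45)*(136 - 1*2025))*(6 - 6) = ((1/32)*(1/45)*(136 - 2025))*0 = ((1/32)*(1/45)*(-1889))*0 = -1889/1440*0 = 0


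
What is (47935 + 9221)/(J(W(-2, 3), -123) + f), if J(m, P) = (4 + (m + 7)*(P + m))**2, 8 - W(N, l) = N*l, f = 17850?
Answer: 57156/5239075 ≈ 0.010910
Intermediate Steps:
W(N, l) = 8 - N*l
J(m, P) = (4 + (7 + m)*(P + m))**2
(47935 + 9221)/(J(W(-2, 3), -123) + f) = (47935 + 9221)/((4 + (8 - 1*(-2)*3)**2 + 7*(-123) + 7*(8 - 1*(-2)*3) - 123*(8 - 1*(-2)*3))**2 + 17850) = 57156/((4 + (8 + 6)**2 - 861 + 7*(8 + 6) - 123*(8 + 6))**2 + 17850) = 57156/((4 + 14**2 - 861 + 7*14 - 123*14)**2 + 17850) = 57156/((4 + 196 - 861 + 98 - 1722)**2 + 17850) = 57156/((-2285)**2 + 17850) = 57156/(5221225 + 17850) = 57156/5239075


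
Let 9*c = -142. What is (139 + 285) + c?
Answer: 3674/9 ≈ 408.22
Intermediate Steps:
c = -142/9 (c = (1/9)*(-142) = -142/9 ≈ -15.778)
(139 + 285) + c = (139 + 285) - 142/9 = 424 - 142/9 = 3674/9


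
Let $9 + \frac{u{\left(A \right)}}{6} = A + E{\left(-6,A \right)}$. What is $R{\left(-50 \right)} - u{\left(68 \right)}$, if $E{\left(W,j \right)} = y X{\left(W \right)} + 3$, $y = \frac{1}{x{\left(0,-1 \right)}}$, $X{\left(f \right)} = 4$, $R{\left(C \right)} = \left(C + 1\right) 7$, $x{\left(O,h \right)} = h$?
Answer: $-691$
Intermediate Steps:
$R{\left(C \right)} = 7 + 7 C$ ($R{\left(C \right)} = \left(1 + C\right) 7 = 7 + 7 C$)
$y = -1$ ($y = \frac{1}{-1} = -1$)
$E{\left(W,j \right)} = -1$ ($E{\left(W,j \right)} = \left(-1\right) 4 + 3 = -4 + 3 = -1$)
$u{\left(A \right)} = -60 + 6 A$ ($u{\left(A \right)} = -54 + 6 \left(A - 1\right) = -54 + 6 \left(-1 + A\right) = -54 + \left(-6 + 6 A\right) = -60 + 6 A$)
$R{\left(-50 \right)} - u{\left(68 \right)} = \left(7 + 7 \left(-50\right)\right) - \left(-60 + 6 \cdot 68\right) = \left(7 - 350\right) - \left(-60 + 408\right) = -343 - 348 = -691$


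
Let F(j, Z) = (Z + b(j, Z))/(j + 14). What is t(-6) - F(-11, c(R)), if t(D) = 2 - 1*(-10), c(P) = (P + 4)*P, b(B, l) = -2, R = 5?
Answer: -7/3 ≈ -2.3333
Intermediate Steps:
c(P) = P*(4 + P) (c(P) = (4 + P)*P = P*(4 + P))
t(D) = 12 (t(D) = 2 + 10 = 12)
F(j, Z) = (-2 + Z)/(14 + j) (F(j, Z) = (Z - 2)/(j + 14) = (-2 + Z)/(14 + j))
t(-6) - F(-11, c(R)) = 12 - (-2 + 5*(4 + 5))/(14 - 11) = 12 - (-2 + 5*9)/3 = 12 - (-2 + 45)/3 = 12 - 43/3 = -7/3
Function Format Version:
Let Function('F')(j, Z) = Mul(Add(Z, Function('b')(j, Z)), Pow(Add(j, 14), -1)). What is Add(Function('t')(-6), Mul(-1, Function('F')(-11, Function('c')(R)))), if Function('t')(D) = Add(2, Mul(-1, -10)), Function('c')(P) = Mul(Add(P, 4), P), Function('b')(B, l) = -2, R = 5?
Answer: Rational(-7, 3) ≈ -2.3333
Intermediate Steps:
Function('c')(P) = Mul(P, Add(4, P)) (Function('c')(P) = Mul(Add(4, P), P) = Mul(P, Add(4, P)))
Function('t')(D) = 12 (Function('t')(D) = Add(2, 10) = 12)
Function('F')(j, Z) = Mul(Pow(Add(14, j), -1), Add(-2, Z)) (Function('F')(j, Z) = Mul(Add(Z, -2), Pow(Add(j, 14), -1)) = Mul(Add(-2, Z), Pow(Add(14, j), -1)) = Mul(Pow(Add(14, j), -1), Add(-2, Z)))
Add(Function('t')(-6), Mul(-1, Function('F')(-11, Function('c')(R)))) = Add(12, Mul(-1, Mul(Pow(Add(14, -11), -1), Add(-2, Mul(5, Add(4, 5)))))) = Add(12, Mul(-1, Mul(Pow(3, -1), Add(-2, Mul(5, 9))))) = Add(12, Mul(-1, Mul(Rational(1, 3), Add(-2, 45)))) = Add(12, Mul(-1, Mul(Rational(1, 3), 43))) = Add(12, Mul(-1, Rational(43, 3))) = Add(12, Rational(-43, 3)) = Rational(-7, 3)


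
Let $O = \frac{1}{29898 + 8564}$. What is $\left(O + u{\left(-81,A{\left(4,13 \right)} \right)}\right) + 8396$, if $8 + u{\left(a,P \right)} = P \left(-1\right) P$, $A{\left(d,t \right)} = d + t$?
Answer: $\frac{311503739}{38462} \approx 8099.0$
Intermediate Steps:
$O = \frac{1}{38462} \approx 2.6 \cdot 10^{-5}$
$u{\left(a,P \right)} = -8 - P^{2}$ ($u{\left(a,P \right)} = -8 + P \left(-1\right) P = -8 + - P P = -8 - P^{2}$)
$\left(O + u{\left(-81,A{\left(4,13 \right)} \right)}\right) + 8396 = \left(\frac{1}{38462} - \left(8 + \left(4 + 13\right)^{2}\right)\right) + 8396 = \left(\frac{1}{38462} - 297\right) + 8396 = - \frac{11423213}{38462} + 8396 = \frac{311503739}{38462}$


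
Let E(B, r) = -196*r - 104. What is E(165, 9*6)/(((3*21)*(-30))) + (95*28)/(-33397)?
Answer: 25137124/4508595 ≈ 5.5754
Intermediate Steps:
E(B, r) = -104 - 196*r
E(165, 9*6)/(((3*21)*(-30))) + (95*28)/(-33397) = (-104 - 1764*6)/(((3*21)*(-30))) + (95*28)/(-33397) = (-104 - 196*54)/((63*(-30))) + 2660*(-1/33397) = (-104 - 10584)/(-1890) - 380/4771 = -10688*(-1/1890) - 380/4771 = 5344/945 - 380/4771 = 25137124/4508595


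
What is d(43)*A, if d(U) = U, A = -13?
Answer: -559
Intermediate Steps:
d(43)*A = 43*(-13) = -559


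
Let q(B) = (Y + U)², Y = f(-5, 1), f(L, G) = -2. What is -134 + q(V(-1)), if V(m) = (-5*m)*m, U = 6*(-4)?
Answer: 542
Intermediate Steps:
Y = -2
U = -24
V(m) = -5*m²
q(B) = 676 (q(B) = (-2 - 24)² = (-26)² = 676)
-134 + q(V(-1)) = -134 + 676 = 542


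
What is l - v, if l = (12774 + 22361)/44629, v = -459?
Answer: 20519846/44629 ≈ 459.79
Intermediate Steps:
l = 35135/44629 (l = 35135*(1/44629) = 35135/44629 ≈ 0.78727)
l - v = 35135/44629 - 1*(-459) = 35135/44629 + 459 = 20519846/44629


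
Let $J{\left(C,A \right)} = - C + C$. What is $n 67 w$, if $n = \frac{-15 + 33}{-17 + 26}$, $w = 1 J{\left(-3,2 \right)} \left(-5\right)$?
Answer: $0$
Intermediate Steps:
$J{\left(C,A \right)} = 0$
$w = 0$ ($w = 1 \cdot 0 \left(-5\right) = 0 \left(-5\right) = 0$)
$n = 2$ ($n = \frac{18}{9} = 18 \cdot \frac{1}{9} = 2$)
$n 67 w = 2 \cdot 67 \cdot 0 = 134 \cdot 0 = 0$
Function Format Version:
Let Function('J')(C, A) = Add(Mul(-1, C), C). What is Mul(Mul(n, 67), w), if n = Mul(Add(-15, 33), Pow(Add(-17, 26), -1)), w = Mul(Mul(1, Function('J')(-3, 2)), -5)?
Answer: 0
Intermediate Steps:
Function('J')(C, A) = 0
w = 0 (w = Mul(Mul(1, 0), -5) = Mul(0, -5) = 0)
n = 2 (n = Mul(18, Pow(9, -1)) = Mul(18, Rational(1, 9)) = 2)
Mul(Mul(n, 67), w) = Mul(Mul(2, 67), 0) = Mul(134, 0) = 0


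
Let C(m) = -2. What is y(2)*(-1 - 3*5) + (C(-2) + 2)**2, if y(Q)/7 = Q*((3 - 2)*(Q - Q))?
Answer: 0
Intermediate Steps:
y(Q) = 0 (y(Q) = 7*(Q*((3 - 2)*(Q - Q))) = 7*(Q*(1*0)) = 7*(Q*0) = 7*0 = 0)
y(2)*(-1 - 3*5) + (C(-2) + 2)**2 = 0*(-1 - 3*5) + (-2 + 2)**2 = 0*(-1 - 15) + 0**2 = 0*(-16) + 0 = 0 + 0 = 0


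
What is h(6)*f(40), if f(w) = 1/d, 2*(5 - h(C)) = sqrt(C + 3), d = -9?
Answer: -7/18 ≈ -0.38889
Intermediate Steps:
h(C) = 5 - sqrt(3 + C)/2 (h(C) = 5 - sqrt(C + 3)/2 = 5 - sqrt(3 + C)/2)
f(w) = -1/9 (f(w) = 1/(-9) = -1/9)
h(6)*f(40) = (5 - sqrt(3 + 6)/2)*(-1/9) = (5 - sqrt(9)/2)*(-1/9) = (5 - 1/2*3)*(-1/9) = (5 - 3/2)*(-1/9) = (7/2)*(-1/9) = -7/18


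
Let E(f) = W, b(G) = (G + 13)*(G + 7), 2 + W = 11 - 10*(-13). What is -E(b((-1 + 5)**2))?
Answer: -139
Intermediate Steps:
W = 139 (W = -2 + (11 - 10*(-13)) = -2 + (11 + 130) = -2 + 141 = 139)
b(G) = (7 + G)*(13 + G) (b(G) = (13 + G)*(7 + G) = (7 + G)*(13 + G))
E(f) = 139
-E(b((-1 + 5)**2)) = -1*139 = -139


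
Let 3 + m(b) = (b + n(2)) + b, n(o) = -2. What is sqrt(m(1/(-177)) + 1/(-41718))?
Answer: I*sqrt(30360115095522)/2461362 ≈ 2.2386*I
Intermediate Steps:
m(b) = -5 + 2*b (m(b) = -3 + ((b - 2) + b) = -3 + ((-2 + b) + b) = -3 + (-2 + 2*b) = -5 + 2*b)
sqrt(m(1/(-177)) + 1/(-41718)) = sqrt((-5 + 2/(-177)) + 1/(-41718)) = sqrt((-5 + 2*(-1/177)) - 1/41718) = sqrt((-5 - 2/177) - 1/41718) = sqrt(-887/177 - 1/41718) = sqrt(-12334681/2461362) = I*sqrt(30360115095522)/2461362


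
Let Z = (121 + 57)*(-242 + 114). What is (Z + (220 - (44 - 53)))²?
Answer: 508728025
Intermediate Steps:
Z = -22784 (Z = 178*(-128) = -22784)
(Z + (220 - (44 - 53)))² = (-22784 + (220 - (44 - 53)))² = (-22784 + (220 - 1*(-9)))² = (-22784 + (220 + 9))² = (-22784 + 229)² = (-22555)² = 508728025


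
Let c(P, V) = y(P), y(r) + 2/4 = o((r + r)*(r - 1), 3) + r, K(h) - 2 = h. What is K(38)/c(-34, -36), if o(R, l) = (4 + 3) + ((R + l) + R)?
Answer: 80/9471 ≈ 0.0084468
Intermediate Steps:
K(h) = 2 + h
o(R, l) = 7 + l + 2*R (o(R, l) = 7 + (l + 2*R) = 7 + l + 2*R)
y(r) = 19/2 + r + 4*r*(-1 + r) (y(r) = -½ + ((7 + 3 + 2*((r + r)*(r - 1))) + r) = -½ + ((7 + 3 + 2*((2*r)*(-1 + r))) + r) = -½ + ((7 + 3 + 2*(2*r*(-1 + r))) + r) = -½ + ((7 + 3 + 4*r*(-1 + r)) + r) = -½ + ((10 + 4*r*(-1 + r)) + r) = -½ + (10 + r + 4*r*(-1 + r)) = 19/2 + r + 4*r*(-1 + r))
c(P, V) = 19/2 - 3*P + 4*P²
K(38)/c(-34, -36) = (2 + 38)/(19/2 - 3*(-34) + 4*(-34)²) = 40/(19/2 + 102 + 4*1156) = 40/(19/2 + 102 + 4624) = 40/(9471/2) = 40*(2/9471) = 80/9471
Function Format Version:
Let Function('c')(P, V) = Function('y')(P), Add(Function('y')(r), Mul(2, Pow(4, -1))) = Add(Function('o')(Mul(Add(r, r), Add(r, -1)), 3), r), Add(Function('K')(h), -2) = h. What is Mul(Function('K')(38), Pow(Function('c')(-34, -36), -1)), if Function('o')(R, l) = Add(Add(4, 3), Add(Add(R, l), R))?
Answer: Rational(80, 9471) ≈ 0.0084468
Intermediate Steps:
Function('K')(h) = Add(2, h)
Function('o')(R, l) = Add(7, l, Mul(2, R)) (Function('o')(R, l) = Add(7, Add(l, Mul(2, R))) = Add(7, l, Mul(2, R)))
Function('y')(r) = Add(Rational(19, 2), r, Mul(4, r, Add(-1, r))) (Function('y')(r) = Add(Rational(-1, 2), Add(Add(7, 3, Mul(2, Mul(Add(r, r), Add(r, -1)))), r)) = Add(Rational(-1, 2), Add(Add(7, 3, Mul(2, Mul(Mul(2, r), Add(-1, r)))), r)) = Add(Rational(-1, 2), Add(Add(7, 3, Mul(2, Mul(2, r, Add(-1, r)))), r)) = Add(Rational(-1, 2), Add(Add(7, 3, Mul(4, r, Add(-1, r))), r)) = Add(Rational(-1, 2), Add(Add(10, Mul(4, r, Add(-1, r))), r)) = Add(Rational(-1, 2), Add(10, r, Mul(4, r, Add(-1, r)))) = Add(Rational(19, 2), r, Mul(4, r, Add(-1, r))))
Function('c')(P, V) = Add(Rational(19, 2), Mul(-3, P), Mul(4, Pow(P, 2)))
Mul(Function('K')(38), Pow(Function('c')(-34, -36), -1)) = Mul(Add(2, 38), Pow(Add(Rational(19, 2), Mul(-3, -34), Mul(4, Pow(-34, 2))), -1)) = Mul(40, Pow(Add(Rational(19, 2), 102, Mul(4, 1156)), -1)) = Mul(40, Pow(Add(Rational(19, 2), 102, 4624), -1)) = Mul(40, Pow(Rational(9471, 2), -1)) = Mul(40, Rational(2, 9471)) = Rational(80, 9471)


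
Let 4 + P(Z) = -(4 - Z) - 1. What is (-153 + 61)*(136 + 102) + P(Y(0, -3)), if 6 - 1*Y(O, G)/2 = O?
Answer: -21893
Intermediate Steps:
Y(O, G) = 12 - 2*O
P(Z) = -9 + Z (P(Z) = -4 + (-(4 - Z) - 1) = -4 + ((-4 + Z) - 1) = -4 + (-5 + Z) = -9 + Z)
(-153 + 61)*(136 + 102) + P(Y(0, -3)) = (-153 + 61)*(136 + 102) + (-9 + (12 - 2*0)) = -92*238 + (-9 + (12 + 0)) = -21896 + (-9 + 12) = -21896 + 3 = -21893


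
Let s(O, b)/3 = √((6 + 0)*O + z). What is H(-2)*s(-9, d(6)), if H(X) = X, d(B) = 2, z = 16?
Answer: -6*I*√38 ≈ -36.987*I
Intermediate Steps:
s(O, b) = 3*√(16 + 6*O) (s(O, b) = 3*√((6 + 0)*O + 16) = 3*√(6*O + 16) = 3*√(16 + 6*O))
H(-2)*s(-9, d(6)) = -6*√(16 + 6*(-9)) = -6*√(16 - 54) = -6*√(-38) = -6*I*√38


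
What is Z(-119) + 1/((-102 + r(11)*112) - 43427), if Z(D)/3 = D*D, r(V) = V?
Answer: 1796903450/42297 ≈ 42483.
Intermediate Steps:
Z(D) = 3*D² (Z(D) = 3*(D*D) = 3*D²)
Z(-119) + 1/((-102 + r(11)*112) - 43427) = 3*(-119)² + 1/((-102 + 11*112) - 43427) = 3*14161 + 1/((-102 + 1232) - 43427) = 42483 + 1/(1130 - 43427) = 42483 + 1/(-42297) = 42483 - 1/42297 = 1796903450/42297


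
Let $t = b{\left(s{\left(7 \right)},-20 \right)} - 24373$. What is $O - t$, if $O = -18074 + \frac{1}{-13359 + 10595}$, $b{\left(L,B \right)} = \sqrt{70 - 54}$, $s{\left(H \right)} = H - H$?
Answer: $\frac{17399379}{2764} \approx 6295.0$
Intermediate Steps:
$s{\left(H \right)} = 0$
$b{\left(L,B \right)} = 4$ ($b{\left(L,B \right)} = \sqrt{16} = 4$)
$O = - \frac{49956537}{2764}$ ($O = -18074 + \frac{1}{-2764} = -18074 - \frac{1}{2764} = - \frac{49956537}{2764} \approx -18074.0$)
$t = -24369$ ($t = 4 - 24373 = -24369$)
$O - t = - \frac{49956537}{2764} - -24369 = - \frac{49956537}{2764} + 24369 = \frac{17399379}{2764}$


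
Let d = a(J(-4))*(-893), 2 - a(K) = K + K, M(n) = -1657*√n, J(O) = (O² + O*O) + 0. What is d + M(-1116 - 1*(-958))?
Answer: 55366 - 1657*I*√158 ≈ 55366.0 - 20828.0*I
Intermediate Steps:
J(O) = 2*O² (J(O) = (O² + O²) + 0 = 2*O² + 0 = 2*O²)
a(K) = 2 - 2*K (a(K) = 2 - (K + K) = 2 - 2*K)
d = 55366 (d = (2 - 4*(-4)²)*(-893) = (2 - 4*16)*(-893) = (2 - 2*32)*(-893) = (2 - 64)*(-893) = -62*(-893) = 55366)
d + M(-1116 - 1*(-958)) = 55366 - 1657*√(-1116 - 1*(-958)) = 55366 - 1657*√(-1116 + 958) = 55366 - 1657*I*√158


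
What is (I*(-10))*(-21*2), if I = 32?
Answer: 13440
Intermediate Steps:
(I*(-10))*(-21*2) = (32*(-10))*(-21*2) = -320*(-42) = 13440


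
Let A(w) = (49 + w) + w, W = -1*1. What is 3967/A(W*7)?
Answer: 3967/35 ≈ 113.34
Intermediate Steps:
W = -1
A(w) = 49 + 2*w
3967/A(W*7) = 3967/(49 + 2*(-1*7)) = 3967/(49 + 2*(-7)) = 3967/(49 - 14) = 3967/35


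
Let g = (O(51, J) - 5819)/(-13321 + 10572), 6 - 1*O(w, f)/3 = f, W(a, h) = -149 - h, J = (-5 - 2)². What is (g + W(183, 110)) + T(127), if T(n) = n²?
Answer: 43632578/2749 ≈ 15872.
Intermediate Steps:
J = 49 (J = (-7)² = 49)
O(w, f) = 18 - 3*f
g = 5948/2749 (g = ((18 - 3*49) - 5819)/(-13321 + 10572) = ((18 - 147) - 5819)/(-2749) = (-129 - 5819)*(-1/2749) = -5948*(-1/2749) = 5948/2749 ≈ 2.1637)
(g + W(183, 110)) + T(127) = (5948/2749 + (-149 - 1*110)) + 127² = (5948/2749 + (-149 - 110)) + 16129 = (5948/2749 - 259) + 16129 = -706043/2749 + 16129 = 43632578/2749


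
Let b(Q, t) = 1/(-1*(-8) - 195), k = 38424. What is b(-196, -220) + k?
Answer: 7185287/187 ≈ 38424.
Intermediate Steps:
b(Q, t) = -1/187 (b(Q, t) = 1/(8 - 195) = 1/(-187) = -1/187)
b(-196, -220) + k = -1/187 + 38424 = 7185287/187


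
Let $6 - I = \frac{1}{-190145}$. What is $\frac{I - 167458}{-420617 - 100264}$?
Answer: $\frac{31840160539}{99042917745} \approx 0.32148$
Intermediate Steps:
$I = \frac{1140871}{190145}$ ($I = 6 - \frac{1}{-190145} = 6 - - \frac{1}{190145} = 6 + \frac{1}{190145} = \frac{1140871}{190145} \approx 6.0$)
$\frac{I - 167458}{-420617 - 100264} = \frac{\frac{1140871}{190145} - 167458}{-420617 - 100264} = - \frac{31840160539}{190145 \left(-520881\right)} = \left(- \frac{31840160539}{190145}\right) \left(- \frac{1}{520881}\right) = \frac{31840160539}{99042917745}$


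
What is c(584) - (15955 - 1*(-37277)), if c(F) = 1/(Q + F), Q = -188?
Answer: -21079871/396 ≈ -53232.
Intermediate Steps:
c(F) = 1/(-188 + F)
c(584) - (15955 - 1*(-37277)) = 1/(-188 + 584) - (15955 - 1*(-37277)) = 1/396 - (15955 + 37277) = 1/396 - 1*53232 = 1/396 - 53232 = -21079871/396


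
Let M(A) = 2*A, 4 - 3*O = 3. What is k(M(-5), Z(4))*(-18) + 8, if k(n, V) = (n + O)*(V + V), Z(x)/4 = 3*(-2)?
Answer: -8344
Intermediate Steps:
O = 1/3 (O = 4/3 - 1/3*3 = 4/3 - 1 = 1/3 ≈ 0.33333)
Z(x) = -24 (Z(x) = 4*(3*(-2)) = 4*(-6) = -24)
k(n, V) = 2*V*(1/3 + n) (k(n, V) = (n + 1/3)*(V + V) = (1/3 + n)*(2*V) = 2*V*(1/3 + n))
k(M(-5), Z(4))*(-18) + 8 = ((2/3)*(-24)*(1 + 3*(2*(-5))))*(-18) + 8 = ((2/3)*(-24)*(1 + 3*(-10)))*(-18) + 8 = ((2/3)*(-24)*(1 - 30))*(-18) + 8 = ((2/3)*(-24)*(-29))*(-18) + 8 = 464*(-18) + 8 = -8352 + 8 = -8344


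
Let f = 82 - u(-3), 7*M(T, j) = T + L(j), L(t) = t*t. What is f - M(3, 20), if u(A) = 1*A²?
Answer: 108/7 ≈ 15.429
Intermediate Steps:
L(t) = t²
u(A) = A²
M(T, j) = T/7 + j²/7 (M(T, j) = (T + j²)/7 = T/7 + j²/7)
f = 73 (f = 82 - 1*(-3)² = 82 - 1*9 = 82 - 9 = 73)
f - M(3, 20) = 73 - ((⅐)*3 + (⅐)*20²) = 73 - (3/7 + (⅐)*400) = 73 - (3/7 + 400/7) = 73 - 1*403/7 = 73 - 403/7 = 108/7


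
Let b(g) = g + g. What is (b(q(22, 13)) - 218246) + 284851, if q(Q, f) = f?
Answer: 66631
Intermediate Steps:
b(g) = 2*g
(b(q(22, 13)) - 218246) + 284851 = (2*13 - 218246) + 284851 = (26 - 218246) + 284851 = -218220 + 284851 = 66631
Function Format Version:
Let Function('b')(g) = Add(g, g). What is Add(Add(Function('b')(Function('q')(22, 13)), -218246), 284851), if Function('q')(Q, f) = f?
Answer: 66631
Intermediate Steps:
Function('b')(g) = Mul(2, g)
Add(Add(Function('b')(Function('q')(22, 13)), -218246), 284851) = Add(Add(Mul(2, 13), -218246), 284851) = Add(Add(26, -218246), 284851) = Add(-218220, 284851) = 66631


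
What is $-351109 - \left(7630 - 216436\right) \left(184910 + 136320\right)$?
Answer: $67074400271$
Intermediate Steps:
$-351109 - \left(7630 - 216436\right) \left(184910 + 136320\right) = -351109 - \left(-208806\right) 321230 = -351109 - -67074751380 = -351109 + 67074751380 = 67074400271$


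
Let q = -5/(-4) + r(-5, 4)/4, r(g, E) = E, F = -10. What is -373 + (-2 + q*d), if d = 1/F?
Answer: -15009/40 ≈ -375.23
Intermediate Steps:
d = -⅒ (d = 1/(-10) = -⅒ ≈ -0.10000)
q = 9/4 (q = -5/(-4) + 4/4 = -5*(-¼) + 4*(¼) = 5/4 + 1 = 9/4 ≈ 2.2500)
-373 + (-2 + q*d) = -373 + (-2 + (9/4)*(-⅒)) = -373 + (-2 - 9/40) = -373 - 89/40 = -15009/40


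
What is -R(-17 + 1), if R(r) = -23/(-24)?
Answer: -23/24 ≈ -0.95833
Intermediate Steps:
R(r) = 23/24 (R(r) = -23*(-1/24) = 23/24)
-R(-17 + 1) = -1*23/24 = -23/24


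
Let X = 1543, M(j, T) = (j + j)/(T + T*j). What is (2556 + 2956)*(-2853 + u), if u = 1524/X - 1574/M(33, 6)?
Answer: -721974950216/16973 ≈ -4.2537e+7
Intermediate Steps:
M(j, T) = 2*j/(T + T*j) (M(j, T) = (2*j)/(T + T*j) = 2*j/(T + T*j))
u = -82558424/16973 (u = 1524/1543 - 1574/(2*33/(6*(1 + 33))) = 1524*(1/1543) - 1574/(2*33*(1/6)/34) = 1524/1543 - 1574/(2*33*(1/6)*(1/34)) = 1524/1543 - 1574/11/34 = 1524/1543 - 1574*34/11 = 1524/1543 - 53516/11 = -82558424/16973 ≈ -4864.1)
(2556 + 2956)*(-2853 + u) = (2556 + 2956)*(-2853 - 82558424/16973) = 5512*(-130982393/16973) = -721974950216/16973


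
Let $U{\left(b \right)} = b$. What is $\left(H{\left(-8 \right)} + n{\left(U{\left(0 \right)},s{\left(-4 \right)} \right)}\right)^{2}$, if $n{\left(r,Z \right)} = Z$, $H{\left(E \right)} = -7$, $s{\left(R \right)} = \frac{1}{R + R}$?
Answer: $\frac{3249}{64} \approx 50.766$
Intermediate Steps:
$s{\left(R \right)} = \frac{1}{2 R}$
$\left(H{\left(-8 \right)} + n{\left(U{\left(0 \right)},s{\left(-4 \right)} \right)}\right)^{2} = \left(-7 + \frac{1}{2 \left(-4\right)}\right)^{2} = \left(-7 + \frac{1}{2} \left(- \frac{1}{4}\right)\right)^{2} = \left(-7 - \frac{1}{8}\right)^{2} = \left(- \frac{57}{8}\right)^{2} = \frac{3249}{64}$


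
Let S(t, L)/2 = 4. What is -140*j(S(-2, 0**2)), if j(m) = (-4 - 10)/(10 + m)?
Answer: 980/9 ≈ 108.89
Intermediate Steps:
S(t, L) = 8 (S(t, L) = 2*4 = 8)
j(m) = -14/(10 + m)
-140*j(S(-2, 0**2)) = -(-1960)/(10 + 8) = -(-1960)/18 = -140*(-7/9) = 980/9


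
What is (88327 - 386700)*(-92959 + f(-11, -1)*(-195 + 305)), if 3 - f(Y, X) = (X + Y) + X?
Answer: 27211319227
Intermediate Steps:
f(Y, X) = 3 - Y - 2*X (f(Y, X) = 3 - ((X + Y) + X) = 3 - (Y + 2*X) = 3 + (-Y - 2*X) = 3 - Y - 2*X)
(88327 - 386700)*(-92959 + f(-11, -1)*(-195 + 305)) = (88327 - 386700)*(-92959 + (3 - 1*(-11) - 2*(-1))*(-195 + 305)) = -298373*(-92959 + (3 + 11 + 2)*110) = -298373*(-92959 + 16*110) = -298373*(-92959 + 1760) = -298373*(-91199) = 27211319227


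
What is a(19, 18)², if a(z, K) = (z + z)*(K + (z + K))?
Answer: 4368100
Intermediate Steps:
a(z, K) = 2*z*(z + 2*K) (a(z, K) = (2*z)*(K + (K + z)) = (2*z)*(z + 2*K) = 2*z*(z + 2*K))
a(19, 18)² = (2*19*(19 + 2*18))² = (2*19*(19 + 36))² = (2*19*55)² = 2090² = 4368100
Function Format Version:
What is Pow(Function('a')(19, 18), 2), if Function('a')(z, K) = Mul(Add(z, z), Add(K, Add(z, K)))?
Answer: 4368100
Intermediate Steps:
Function('a')(z, K) = Mul(2, z, Add(z, Mul(2, K))) (Function('a')(z, K) = Mul(Mul(2, z), Add(K, Add(K, z))) = Mul(Mul(2, z), Add(z, Mul(2, K))) = Mul(2, z, Add(z, Mul(2, K))))
Pow(Function('a')(19, 18), 2) = Pow(Mul(2, 19, Add(19, Mul(2, 18))), 2) = Pow(Mul(2, 19, Add(19, 36)), 2) = Pow(Mul(2, 19, 55), 2) = Pow(2090, 2) = 4368100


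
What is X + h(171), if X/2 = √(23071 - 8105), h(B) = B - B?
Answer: 2*√14966 ≈ 244.67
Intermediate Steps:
h(B) = 0
X = 2*√14966 (X = 2*√(23071 - 8105) = 2*√14966 ≈ 244.67)
X + h(171) = 2*√14966 + 0 = 2*√14966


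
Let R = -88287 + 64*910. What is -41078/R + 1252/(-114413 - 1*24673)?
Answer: 2837877932/2089558521 ≈ 1.3581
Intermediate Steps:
R = -30047 (R = -88287 + 58240 = -30047)
-41078/R + 1252/(-114413 - 1*24673) = -41078/(-30047) + 1252/(-114413 - 1*24673) = -41078*(-1/30047) + 1252/(-114413 - 24673) = 41078/30047 + 1252/(-139086) = 41078/30047 + 1252*(-1/139086) = 41078/30047 - 626/69543 = 2837877932/2089558521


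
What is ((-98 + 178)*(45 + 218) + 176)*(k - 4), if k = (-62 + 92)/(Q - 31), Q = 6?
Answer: -551616/5 ≈ -1.1032e+5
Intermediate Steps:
k = -6/5 (k = (-62 + 92)/(6 - 31) = 30/(-25) = 30*(-1/25) = -6/5 ≈ -1.2000)
((-98 + 178)*(45 + 218) + 176)*(k - 4) = ((-98 + 178)*(45 + 218) + 176)*(-6/5 - 4) = (80*263 + 176)*(-26/5) = (21040 + 176)*(-26/5) = 21216*(-26/5) = -551616/5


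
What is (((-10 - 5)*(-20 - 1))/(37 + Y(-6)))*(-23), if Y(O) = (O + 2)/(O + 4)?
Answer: -2415/13 ≈ -185.77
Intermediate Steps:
Y(O) = (2 + O)/(4 + O)
(((-10 - 5)*(-20 - 1))/(37 + Y(-6)))*(-23) = (((-10 - 5)*(-20 - 1))/(37 + (2 - 6)/(4 - 6)))*(-23) = ((-15*(-21))/(37 - 4/(-2)))*(-23) = (315/(37 - ½*(-4)))*(-23) = (315/(37 + 2))*(-23) = (315/39)*(-23) = (315*(1/39))*(-23) = (105/13)*(-23) = -2415/13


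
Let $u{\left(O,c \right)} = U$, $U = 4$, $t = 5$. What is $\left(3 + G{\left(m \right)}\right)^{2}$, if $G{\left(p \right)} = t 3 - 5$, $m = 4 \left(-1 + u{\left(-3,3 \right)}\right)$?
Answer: $169$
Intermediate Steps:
$u{\left(O,c \right)} = 4$
$m = 12$ ($m = 4 \left(-1 + 4\right) = 4 \cdot 3 = 12$)
$G{\left(p \right)} = 10$ ($G{\left(p \right)} = 5 \cdot 3 - 5 = 15 - 5 = 10$)
$\left(3 + G{\left(m \right)}\right)^{2} = \left(3 + 10\right)^{2} = 13^{2} = 169$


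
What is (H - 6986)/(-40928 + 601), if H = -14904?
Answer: 21890/40327 ≈ 0.54281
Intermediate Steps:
(H - 6986)/(-40928 + 601) = (-14904 - 6986)/(-40928 + 601) = -21890/(-40327) = -21890*(-1/40327) = 21890/40327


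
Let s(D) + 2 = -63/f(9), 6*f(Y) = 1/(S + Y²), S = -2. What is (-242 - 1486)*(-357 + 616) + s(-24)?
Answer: -477416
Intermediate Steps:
f(Y) = 1/(6*(-2 + Y²))
s(D) = -29864 (s(D) = -2 - 63/(1/(6*(-2 + 9²))) = -2 - 63/(1/(6*(-2 + 81))) = -2 - 63/((⅙)/79) = -2 - 63/((⅙)*(1/79)) = -2 - 63/1/474 = -2 - 63*474 = -2 - 29862 = -29864)
(-242 - 1486)*(-357 + 616) + s(-24) = (-242 - 1486)*(-357 + 616) - 29864 = -1728*259 - 29864 = -447552 - 29864 = -477416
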